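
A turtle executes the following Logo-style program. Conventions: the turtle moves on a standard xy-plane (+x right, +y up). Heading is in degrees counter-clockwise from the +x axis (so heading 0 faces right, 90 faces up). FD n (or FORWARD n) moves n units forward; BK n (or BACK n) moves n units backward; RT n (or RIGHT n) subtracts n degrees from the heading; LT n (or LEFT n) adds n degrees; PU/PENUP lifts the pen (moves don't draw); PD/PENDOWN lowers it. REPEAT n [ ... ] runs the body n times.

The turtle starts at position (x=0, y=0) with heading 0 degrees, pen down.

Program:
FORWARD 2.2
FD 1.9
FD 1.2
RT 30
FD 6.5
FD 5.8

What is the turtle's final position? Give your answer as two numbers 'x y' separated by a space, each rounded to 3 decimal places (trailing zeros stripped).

Executing turtle program step by step:
Start: pos=(0,0), heading=0, pen down
FD 2.2: (0,0) -> (2.2,0) [heading=0, draw]
FD 1.9: (2.2,0) -> (4.1,0) [heading=0, draw]
FD 1.2: (4.1,0) -> (5.3,0) [heading=0, draw]
RT 30: heading 0 -> 330
FD 6.5: (5.3,0) -> (10.929,-3.25) [heading=330, draw]
FD 5.8: (10.929,-3.25) -> (15.952,-6.15) [heading=330, draw]
Final: pos=(15.952,-6.15), heading=330, 5 segment(s) drawn

Answer: 15.952 -6.15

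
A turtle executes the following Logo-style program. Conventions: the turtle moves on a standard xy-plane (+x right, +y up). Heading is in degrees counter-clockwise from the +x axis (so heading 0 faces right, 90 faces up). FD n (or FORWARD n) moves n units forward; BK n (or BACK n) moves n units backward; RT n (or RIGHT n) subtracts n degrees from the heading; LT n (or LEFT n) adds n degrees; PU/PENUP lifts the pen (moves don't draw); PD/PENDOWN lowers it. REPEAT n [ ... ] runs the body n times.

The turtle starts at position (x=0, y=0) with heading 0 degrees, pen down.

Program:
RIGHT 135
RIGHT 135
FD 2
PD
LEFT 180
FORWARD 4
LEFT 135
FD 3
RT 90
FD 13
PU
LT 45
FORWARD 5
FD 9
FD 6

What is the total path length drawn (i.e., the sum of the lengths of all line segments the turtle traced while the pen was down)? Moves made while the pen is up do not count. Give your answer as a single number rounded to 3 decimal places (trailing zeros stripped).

Executing turtle program step by step:
Start: pos=(0,0), heading=0, pen down
RT 135: heading 0 -> 225
RT 135: heading 225 -> 90
FD 2: (0,0) -> (0,2) [heading=90, draw]
PD: pen down
LT 180: heading 90 -> 270
FD 4: (0,2) -> (0,-2) [heading=270, draw]
LT 135: heading 270 -> 45
FD 3: (0,-2) -> (2.121,0.121) [heading=45, draw]
RT 90: heading 45 -> 315
FD 13: (2.121,0.121) -> (11.314,-9.071) [heading=315, draw]
PU: pen up
LT 45: heading 315 -> 0
FD 5: (11.314,-9.071) -> (16.314,-9.071) [heading=0, move]
FD 9: (16.314,-9.071) -> (25.314,-9.071) [heading=0, move]
FD 6: (25.314,-9.071) -> (31.314,-9.071) [heading=0, move]
Final: pos=(31.314,-9.071), heading=0, 4 segment(s) drawn

Segment lengths:
  seg 1: (0,0) -> (0,2), length = 2
  seg 2: (0,2) -> (0,-2), length = 4
  seg 3: (0,-2) -> (2.121,0.121), length = 3
  seg 4: (2.121,0.121) -> (11.314,-9.071), length = 13
Total = 22

Answer: 22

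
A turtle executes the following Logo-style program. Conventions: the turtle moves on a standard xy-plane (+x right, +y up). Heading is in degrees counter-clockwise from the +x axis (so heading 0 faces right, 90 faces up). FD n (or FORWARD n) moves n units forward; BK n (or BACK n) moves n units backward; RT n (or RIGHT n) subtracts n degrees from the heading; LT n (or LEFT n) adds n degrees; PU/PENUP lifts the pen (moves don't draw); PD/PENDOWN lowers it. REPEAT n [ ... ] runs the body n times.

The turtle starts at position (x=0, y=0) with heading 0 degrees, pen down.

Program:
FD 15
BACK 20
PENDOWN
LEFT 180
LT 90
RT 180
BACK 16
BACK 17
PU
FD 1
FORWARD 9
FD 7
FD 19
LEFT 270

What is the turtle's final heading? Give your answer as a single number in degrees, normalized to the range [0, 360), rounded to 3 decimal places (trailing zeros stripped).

Executing turtle program step by step:
Start: pos=(0,0), heading=0, pen down
FD 15: (0,0) -> (15,0) [heading=0, draw]
BK 20: (15,0) -> (-5,0) [heading=0, draw]
PD: pen down
LT 180: heading 0 -> 180
LT 90: heading 180 -> 270
RT 180: heading 270 -> 90
BK 16: (-5,0) -> (-5,-16) [heading=90, draw]
BK 17: (-5,-16) -> (-5,-33) [heading=90, draw]
PU: pen up
FD 1: (-5,-33) -> (-5,-32) [heading=90, move]
FD 9: (-5,-32) -> (-5,-23) [heading=90, move]
FD 7: (-5,-23) -> (-5,-16) [heading=90, move]
FD 19: (-5,-16) -> (-5,3) [heading=90, move]
LT 270: heading 90 -> 0
Final: pos=(-5,3), heading=0, 4 segment(s) drawn

Answer: 0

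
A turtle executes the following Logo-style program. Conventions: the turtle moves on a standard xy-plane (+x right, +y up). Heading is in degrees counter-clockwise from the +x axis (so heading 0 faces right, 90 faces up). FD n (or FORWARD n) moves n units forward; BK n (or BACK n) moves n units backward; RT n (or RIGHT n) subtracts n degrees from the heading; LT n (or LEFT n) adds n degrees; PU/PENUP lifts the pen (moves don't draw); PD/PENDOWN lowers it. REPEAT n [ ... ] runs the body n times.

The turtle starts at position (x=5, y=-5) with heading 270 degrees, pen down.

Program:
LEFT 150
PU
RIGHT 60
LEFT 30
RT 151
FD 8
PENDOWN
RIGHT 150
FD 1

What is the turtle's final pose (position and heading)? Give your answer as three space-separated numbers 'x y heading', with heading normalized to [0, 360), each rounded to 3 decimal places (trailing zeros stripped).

Executing turtle program step by step:
Start: pos=(5,-5), heading=270, pen down
LT 150: heading 270 -> 60
PU: pen up
RT 60: heading 60 -> 0
LT 30: heading 0 -> 30
RT 151: heading 30 -> 239
FD 8: (5,-5) -> (0.88,-11.857) [heading=239, move]
PD: pen down
RT 150: heading 239 -> 89
FD 1: (0.88,-11.857) -> (0.897,-10.857) [heading=89, draw]
Final: pos=(0.897,-10.857), heading=89, 1 segment(s) drawn

Answer: 0.897 -10.857 89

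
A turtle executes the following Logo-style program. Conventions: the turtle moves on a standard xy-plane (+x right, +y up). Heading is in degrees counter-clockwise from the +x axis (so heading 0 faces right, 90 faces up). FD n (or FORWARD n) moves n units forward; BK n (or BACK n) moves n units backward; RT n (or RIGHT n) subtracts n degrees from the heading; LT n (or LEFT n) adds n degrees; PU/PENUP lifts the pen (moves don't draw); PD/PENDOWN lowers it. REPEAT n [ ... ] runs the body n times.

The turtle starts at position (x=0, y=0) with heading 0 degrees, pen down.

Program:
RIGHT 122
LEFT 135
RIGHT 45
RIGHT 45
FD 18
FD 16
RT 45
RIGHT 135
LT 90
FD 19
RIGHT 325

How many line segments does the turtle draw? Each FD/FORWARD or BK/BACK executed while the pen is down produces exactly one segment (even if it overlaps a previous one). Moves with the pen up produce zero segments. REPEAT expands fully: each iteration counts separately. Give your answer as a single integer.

Executing turtle program step by step:
Start: pos=(0,0), heading=0, pen down
RT 122: heading 0 -> 238
LT 135: heading 238 -> 13
RT 45: heading 13 -> 328
RT 45: heading 328 -> 283
FD 18: (0,0) -> (4.049,-17.539) [heading=283, draw]
FD 16: (4.049,-17.539) -> (7.648,-33.129) [heading=283, draw]
RT 45: heading 283 -> 238
RT 135: heading 238 -> 103
LT 90: heading 103 -> 193
FD 19: (7.648,-33.129) -> (-10.865,-37.403) [heading=193, draw]
RT 325: heading 193 -> 228
Final: pos=(-10.865,-37.403), heading=228, 3 segment(s) drawn
Segments drawn: 3

Answer: 3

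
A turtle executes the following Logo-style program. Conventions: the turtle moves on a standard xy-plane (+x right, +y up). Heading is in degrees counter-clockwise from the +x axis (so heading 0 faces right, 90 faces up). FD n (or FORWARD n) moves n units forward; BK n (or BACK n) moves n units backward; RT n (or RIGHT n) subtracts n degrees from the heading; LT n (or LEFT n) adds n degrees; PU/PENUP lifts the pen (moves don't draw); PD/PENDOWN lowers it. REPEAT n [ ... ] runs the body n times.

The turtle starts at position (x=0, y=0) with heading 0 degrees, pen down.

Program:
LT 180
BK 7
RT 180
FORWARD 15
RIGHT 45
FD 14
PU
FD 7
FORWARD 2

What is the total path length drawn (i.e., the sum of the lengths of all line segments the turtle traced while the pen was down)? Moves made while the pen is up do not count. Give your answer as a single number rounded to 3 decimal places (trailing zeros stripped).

Answer: 36

Derivation:
Executing turtle program step by step:
Start: pos=(0,0), heading=0, pen down
LT 180: heading 0 -> 180
BK 7: (0,0) -> (7,0) [heading=180, draw]
RT 180: heading 180 -> 0
FD 15: (7,0) -> (22,0) [heading=0, draw]
RT 45: heading 0 -> 315
FD 14: (22,0) -> (31.899,-9.899) [heading=315, draw]
PU: pen up
FD 7: (31.899,-9.899) -> (36.849,-14.849) [heading=315, move]
FD 2: (36.849,-14.849) -> (38.263,-16.263) [heading=315, move]
Final: pos=(38.263,-16.263), heading=315, 3 segment(s) drawn

Segment lengths:
  seg 1: (0,0) -> (7,0), length = 7
  seg 2: (7,0) -> (22,0), length = 15
  seg 3: (22,0) -> (31.899,-9.899), length = 14
Total = 36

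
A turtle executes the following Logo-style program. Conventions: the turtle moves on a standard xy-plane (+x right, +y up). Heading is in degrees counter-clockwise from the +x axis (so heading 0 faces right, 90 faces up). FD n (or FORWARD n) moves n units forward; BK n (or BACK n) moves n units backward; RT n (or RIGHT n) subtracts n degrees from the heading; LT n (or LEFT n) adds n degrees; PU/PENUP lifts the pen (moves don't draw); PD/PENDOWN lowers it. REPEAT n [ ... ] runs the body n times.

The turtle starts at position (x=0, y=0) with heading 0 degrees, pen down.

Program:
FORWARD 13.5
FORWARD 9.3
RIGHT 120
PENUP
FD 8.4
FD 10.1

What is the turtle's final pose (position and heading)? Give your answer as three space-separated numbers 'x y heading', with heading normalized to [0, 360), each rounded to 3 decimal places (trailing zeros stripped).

Answer: 13.55 -16.021 240

Derivation:
Executing turtle program step by step:
Start: pos=(0,0), heading=0, pen down
FD 13.5: (0,0) -> (13.5,0) [heading=0, draw]
FD 9.3: (13.5,0) -> (22.8,0) [heading=0, draw]
RT 120: heading 0 -> 240
PU: pen up
FD 8.4: (22.8,0) -> (18.6,-7.275) [heading=240, move]
FD 10.1: (18.6,-7.275) -> (13.55,-16.021) [heading=240, move]
Final: pos=(13.55,-16.021), heading=240, 2 segment(s) drawn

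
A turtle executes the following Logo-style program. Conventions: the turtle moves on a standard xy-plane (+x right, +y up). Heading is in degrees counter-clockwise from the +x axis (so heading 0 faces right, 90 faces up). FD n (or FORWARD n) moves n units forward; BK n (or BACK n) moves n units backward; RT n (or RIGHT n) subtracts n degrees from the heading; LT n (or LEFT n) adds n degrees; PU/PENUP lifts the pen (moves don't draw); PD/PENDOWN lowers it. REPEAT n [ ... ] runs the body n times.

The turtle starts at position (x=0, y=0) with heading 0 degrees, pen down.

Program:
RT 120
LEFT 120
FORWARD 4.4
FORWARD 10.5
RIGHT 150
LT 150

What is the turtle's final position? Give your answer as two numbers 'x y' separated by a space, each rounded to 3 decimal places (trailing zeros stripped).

Answer: 14.9 0

Derivation:
Executing turtle program step by step:
Start: pos=(0,0), heading=0, pen down
RT 120: heading 0 -> 240
LT 120: heading 240 -> 0
FD 4.4: (0,0) -> (4.4,0) [heading=0, draw]
FD 10.5: (4.4,0) -> (14.9,0) [heading=0, draw]
RT 150: heading 0 -> 210
LT 150: heading 210 -> 0
Final: pos=(14.9,0), heading=0, 2 segment(s) drawn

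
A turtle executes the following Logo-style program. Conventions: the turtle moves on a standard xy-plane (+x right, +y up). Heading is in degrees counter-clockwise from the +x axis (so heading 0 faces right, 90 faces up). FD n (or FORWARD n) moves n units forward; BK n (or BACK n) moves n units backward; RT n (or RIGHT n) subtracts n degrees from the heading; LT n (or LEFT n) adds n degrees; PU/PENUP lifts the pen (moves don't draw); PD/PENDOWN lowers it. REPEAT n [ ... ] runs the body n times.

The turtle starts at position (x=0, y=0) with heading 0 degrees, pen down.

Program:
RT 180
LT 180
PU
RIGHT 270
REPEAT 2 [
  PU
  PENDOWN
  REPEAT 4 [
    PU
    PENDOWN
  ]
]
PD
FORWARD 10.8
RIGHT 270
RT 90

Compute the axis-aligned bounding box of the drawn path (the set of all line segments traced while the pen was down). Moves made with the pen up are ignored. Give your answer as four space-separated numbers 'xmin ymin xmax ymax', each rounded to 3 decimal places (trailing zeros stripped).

Answer: 0 0 0 10.8

Derivation:
Executing turtle program step by step:
Start: pos=(0,0), heading=0, pen down
RT 180: heading 0 -> 180
LT 180: heading 180 -> 0
PU: pen up
RT 270: heading 0 -> 90
REPEAT 2 [
  -- iteration 1/2 --
  PU: pen up
  PD: pen down
  REPEAT 4 [
    -- iteration 1/4 --
    PU: pen up
    PD: pen down
    -- iteration 2/4 --
    PU: pen up
    PD: pen down
    -- iteration 3/4 --
    PU: pen up
    PD: pen down
    -- iteration 4/4 --
    PU: pen up
    PD: pen down
  ]
  -- iteration 2/2 --
  PU: pen up
  PD: pen down
  REPEAT 4 [
    -- iteration 1/4 --
    PU: pen up
    PD: pen down
    -- iteration 2/4 --
    PU: pen up
    PD: pen down
    -- iteration 3/4 --
    PU: pen up
    PD: pen down
    -- iteration 4/4 --
    PU: pen up
    PD: pen down
  ]
]
PD: pen down
FD 10.8: (0,0) -> (0,10.8) [heading=90, draw]
RT 270: heading 90 -> 180
RT 90: heading 180 -> 90
Final: pos=(0,10.8), heading=90, 1 segment(s) drawn

Segment endpoints: x in {0, 0}, y in {0, 10.8}
xmin=0, ymin=0, xmax=0, ymax=10.8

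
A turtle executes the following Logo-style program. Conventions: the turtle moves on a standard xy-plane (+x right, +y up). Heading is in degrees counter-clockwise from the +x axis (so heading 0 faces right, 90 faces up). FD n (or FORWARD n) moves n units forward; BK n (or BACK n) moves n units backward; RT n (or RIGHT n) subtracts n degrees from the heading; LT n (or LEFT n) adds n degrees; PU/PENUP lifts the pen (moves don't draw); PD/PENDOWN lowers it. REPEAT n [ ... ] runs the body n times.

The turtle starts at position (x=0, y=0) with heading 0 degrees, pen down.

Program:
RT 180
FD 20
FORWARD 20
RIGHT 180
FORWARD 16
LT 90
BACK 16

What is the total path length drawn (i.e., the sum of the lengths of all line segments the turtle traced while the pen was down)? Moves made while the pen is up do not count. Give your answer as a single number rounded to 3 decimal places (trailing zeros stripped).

Answer: 72

Derivation:
Executing turtle program step by step:
Start: pos=(0,0), heading=0, pen down
RT 180: heading 0 -> 180
FD 20: (0,0) -> (-20,0) [heading=180, draw]
FD 20: (-20,0) -> (-40,0) [heading=180, draw]
RT 180: heading 180 -> 0
FD 16: (-40,0) -> (-24,0) [heading=0, draw]
LT 90: heading 0 -> 90
BK 16: (-24,0) -> (-24,-16) [heading=90, draw]
Final: pos=(-24,-16), heading=90, 4 segment(s) drawn

Segment lengths:
  seg 1: (0,0) -> (-20,0), length = 20
  seg 2: (-20,0) -> (-40,0), length = 20
  seg 3: (-40,0) -> (-24,0), length = 16
  seg 4: (-24,0) -> (-24,-16), length = 16
Total = 72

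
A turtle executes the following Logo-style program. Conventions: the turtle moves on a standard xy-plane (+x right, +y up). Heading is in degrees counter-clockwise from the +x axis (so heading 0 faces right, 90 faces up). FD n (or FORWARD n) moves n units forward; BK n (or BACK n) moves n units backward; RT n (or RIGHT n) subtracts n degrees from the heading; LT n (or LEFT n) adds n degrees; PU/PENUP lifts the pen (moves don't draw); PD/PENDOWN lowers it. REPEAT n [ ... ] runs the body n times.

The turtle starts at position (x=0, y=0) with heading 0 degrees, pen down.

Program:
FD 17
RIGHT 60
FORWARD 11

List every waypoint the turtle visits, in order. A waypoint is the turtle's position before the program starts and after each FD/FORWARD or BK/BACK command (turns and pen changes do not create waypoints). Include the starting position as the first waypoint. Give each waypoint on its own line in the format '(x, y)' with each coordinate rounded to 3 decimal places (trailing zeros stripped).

Answer: (0, 0)
(17, 0)
(22.5, -9.526)

Derivation:
Executing turtle program step by step:
Start: pos=(0,0), heading=0, pen down
FD 17: (0,0) -> (17,0) [heading=0, draw]
RT 60: heading 0 -> 300
FD 11: (17,0) -> (22.5,-9.526) [heading=300, draw]
Final: pos=(22.5,-9.526), heading=300, 2 segment(s) drawn
Waypoints (3 total):
(0, 0)
(17, 0)
(22.5, -9.526)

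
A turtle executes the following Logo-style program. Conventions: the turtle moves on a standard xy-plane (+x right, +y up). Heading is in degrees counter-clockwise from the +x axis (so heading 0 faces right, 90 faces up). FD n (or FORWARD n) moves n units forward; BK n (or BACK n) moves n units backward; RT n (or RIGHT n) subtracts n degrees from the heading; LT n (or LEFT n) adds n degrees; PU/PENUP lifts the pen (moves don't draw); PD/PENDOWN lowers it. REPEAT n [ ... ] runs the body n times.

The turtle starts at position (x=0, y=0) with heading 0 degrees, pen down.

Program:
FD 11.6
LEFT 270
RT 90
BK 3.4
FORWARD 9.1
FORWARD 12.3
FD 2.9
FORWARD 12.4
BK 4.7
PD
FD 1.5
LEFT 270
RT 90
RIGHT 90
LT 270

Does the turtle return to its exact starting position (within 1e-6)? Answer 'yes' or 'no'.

Executing turtle program step by step:
Start: pos=(0,0), heading=0, pen down
FD 11.6: (0,0) -> (11.6,0) [heading=0, draw]
LT 270: heading 0 -> 270
RT 90: heading 270 -> 180
BK 3.4: (11.6,0) -> (15,0) [heading=180, draw]
FD 9.1: (15,0) -> (5.9,0) [heading=180, draw]
FD 12.3: (5.9,0) -> (-6.4,0) [heading=180, draw]
FD 2.9: (-6.4,0) -> (-9.3,0) [heading=180, draw]
FD 12.4: (-9.3,0) -> (-21.7,0) [heading=180, draw]
BK 4.7: (-21.7,0) -> (-17,0) [heading=180, draw]
PD: pen down
FD 1.5: (-17,0) -> (-18.5,0) [heading=180, draw]
LT 270: heading 180 -> 90
RT 90: heading 90 -> 0
RT 90: heading 0 -> 270
LT 270: heading 270 -> 180
Final: pos=(-18.5,0), heading=180, 8 segment(s) drawn

Start position: (0, 0)
Final position: (-18.5, 0)
Distance = 18.5; >= 1e-6 -> NOT closed

Answer: no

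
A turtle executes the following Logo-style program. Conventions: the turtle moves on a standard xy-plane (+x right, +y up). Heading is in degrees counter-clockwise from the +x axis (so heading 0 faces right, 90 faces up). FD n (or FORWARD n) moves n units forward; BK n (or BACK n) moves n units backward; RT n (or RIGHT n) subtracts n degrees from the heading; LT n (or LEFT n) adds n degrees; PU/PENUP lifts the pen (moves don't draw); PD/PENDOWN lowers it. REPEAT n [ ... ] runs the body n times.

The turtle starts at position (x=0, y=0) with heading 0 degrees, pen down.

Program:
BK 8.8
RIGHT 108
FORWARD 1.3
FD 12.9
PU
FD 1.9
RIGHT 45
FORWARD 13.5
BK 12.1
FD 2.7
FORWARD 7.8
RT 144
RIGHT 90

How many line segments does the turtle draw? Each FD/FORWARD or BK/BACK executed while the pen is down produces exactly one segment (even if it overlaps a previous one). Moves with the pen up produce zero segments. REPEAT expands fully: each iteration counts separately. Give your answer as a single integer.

Answer: 3

Derivation:
Executing turtle program step by step:
Start: pos=(0,0), heading=0, pen down
BK 8.8: (0,0) -> (-8.8,0) [heading=0, draw]
RT 108: heading 0 -> 252
FD 1.3: (-8.8,0) -> (-9.202,-1.236) [heading=252, draw]
FD 12.9: (-9.202,-1.236) -> (-13.188,-13.505) [heading=252, draw]
PU: pen up
FD 1.9: (-13.188,-13.505) -> (-13.775,-15.312) [heading=252, move]
RT 45: heading 252 -> 207
FD 13.5: (-13.775,-15.312) -> (-25.804,-21.441) [heading=207, move]
BK 12.1: (-25.804,-21.441) -> (-15.023,-15.948) [heading=207, move]
FD 2.7: (-15.023,-15.948) -> (-17.428,-17.173) [heading=207, move]
FD 7.8: (-17.428,-17.173) -> (-24.378,-20.714) [heading=207, move]
RT 144: heading 207 -> 63
RT 90: heading 63 -> 333
Final: pos=(-24.378,-20.714), heading=333, 3 segment(s) drawn
Segments drawn: 3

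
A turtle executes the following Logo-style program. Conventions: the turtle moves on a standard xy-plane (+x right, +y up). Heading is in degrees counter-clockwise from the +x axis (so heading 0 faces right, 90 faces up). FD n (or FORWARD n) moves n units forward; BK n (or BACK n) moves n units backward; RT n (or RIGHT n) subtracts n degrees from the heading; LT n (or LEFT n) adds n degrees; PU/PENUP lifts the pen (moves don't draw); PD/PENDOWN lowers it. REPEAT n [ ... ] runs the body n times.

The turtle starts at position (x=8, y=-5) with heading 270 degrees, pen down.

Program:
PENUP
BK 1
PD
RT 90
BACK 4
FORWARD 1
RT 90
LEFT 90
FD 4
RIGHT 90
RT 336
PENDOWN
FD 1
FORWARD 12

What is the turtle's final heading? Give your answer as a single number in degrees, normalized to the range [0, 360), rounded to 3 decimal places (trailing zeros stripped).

Executing turtle program step by step:
Start: pos=(8,-5), heading=270, pen down
PU: pen up
BK 1: (8,-5) -> (8,-4) [heading=270, move]
PD: pen down
RT 90: heading 270 -> 180
BK 4: (8,-4) -> (12,-4) [heading=180, draw]
FD 1: (12,-4) -> (11,-4) [heading=180, draw]
RT 90: heading 180 -> 90
LT 90: heading 90 -> 180
FD 4: (11,-4) -> (7,-4) [heading=180, draw]
RT 90: heading 180 -> 90
RT 336: heading 90 -> 114
PD: pen down
FD 1: (7,-4) -> (6.593,-3.086) [heading=114, draw]
FD 12: (6.593,-3.086) -> (1.712,7.876) [heading=114, draw]
Final: pos=(1.712,7.876), heading=114, 5 segment(s) drawn

Answer: 114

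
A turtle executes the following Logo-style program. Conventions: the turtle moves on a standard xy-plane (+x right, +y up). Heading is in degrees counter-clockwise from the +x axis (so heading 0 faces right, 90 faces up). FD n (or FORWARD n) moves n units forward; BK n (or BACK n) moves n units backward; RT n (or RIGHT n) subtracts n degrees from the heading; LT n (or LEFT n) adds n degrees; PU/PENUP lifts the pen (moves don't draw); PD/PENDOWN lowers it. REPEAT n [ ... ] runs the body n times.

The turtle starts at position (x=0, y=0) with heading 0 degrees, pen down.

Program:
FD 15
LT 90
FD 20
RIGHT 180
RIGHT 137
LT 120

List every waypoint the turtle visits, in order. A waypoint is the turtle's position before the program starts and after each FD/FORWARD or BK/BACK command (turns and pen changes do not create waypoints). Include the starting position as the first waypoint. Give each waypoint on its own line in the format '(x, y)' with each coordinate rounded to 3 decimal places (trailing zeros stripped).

Executing turtle program step by step:
Start: pos=(0,0), heading=0, pen down
FD 15: (0,0) -> (15,0) [heading=0, draw]
LT 90: heading 0 -> 90
FD 20: (15,0) -> (15,20) [heading=90, draw]
RT 180: heading 90 -> 270
RT 137: heading 270 -> 133
LT 120: heading 133 -> 253
Final: pos=(15,20), heading=253, 2 segment(s) drawn
Waypoints (3 total):
(0, 0)
(15, 0)
(15, 20)

Answer: (0, 0)
(15, 0)
(15, 20)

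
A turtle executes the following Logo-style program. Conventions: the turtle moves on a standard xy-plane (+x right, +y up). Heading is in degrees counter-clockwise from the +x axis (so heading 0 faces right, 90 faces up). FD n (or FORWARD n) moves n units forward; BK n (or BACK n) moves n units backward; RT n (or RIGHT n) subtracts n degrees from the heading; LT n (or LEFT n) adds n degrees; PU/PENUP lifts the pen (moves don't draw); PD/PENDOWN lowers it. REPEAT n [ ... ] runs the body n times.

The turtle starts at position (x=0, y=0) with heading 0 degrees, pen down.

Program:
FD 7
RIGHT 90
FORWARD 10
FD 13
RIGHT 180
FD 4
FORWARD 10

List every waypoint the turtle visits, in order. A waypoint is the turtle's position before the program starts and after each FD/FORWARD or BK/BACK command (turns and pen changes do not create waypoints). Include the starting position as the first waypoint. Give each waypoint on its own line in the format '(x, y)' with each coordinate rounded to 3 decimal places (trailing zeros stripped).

Answer: (0, 0)
(7, 0)
(7, -10)
(7, -23)
(7, -19)
(7, -9)

Derivation:
Executing turtle program step by step:
Start: pos=(0,0), heading=0, pen down
FD 7: (0,0) -> (7,0) [heading=0, draw]
RT 90: heading 0 -> 270
FD 10: (7,0) -> (7,-10) [heading=270, draw]
FD 13: (7,-10) -> (7,-23) [heading=270, draw]
RT 180: heading 270 -> 90
FD 4: (7,-23) -> (7,-19) [heading=90, draw]
FD 10: (7,-19) -> (7,-9) [heading=90, draw]
Final: pos=(7,-9), heading=90, 5 segment(s) drawn
Waypoints (6 total):
(0, 0)
(7, 0)
(7, -10)
(7, -23)
(7, -19)
(7, -9)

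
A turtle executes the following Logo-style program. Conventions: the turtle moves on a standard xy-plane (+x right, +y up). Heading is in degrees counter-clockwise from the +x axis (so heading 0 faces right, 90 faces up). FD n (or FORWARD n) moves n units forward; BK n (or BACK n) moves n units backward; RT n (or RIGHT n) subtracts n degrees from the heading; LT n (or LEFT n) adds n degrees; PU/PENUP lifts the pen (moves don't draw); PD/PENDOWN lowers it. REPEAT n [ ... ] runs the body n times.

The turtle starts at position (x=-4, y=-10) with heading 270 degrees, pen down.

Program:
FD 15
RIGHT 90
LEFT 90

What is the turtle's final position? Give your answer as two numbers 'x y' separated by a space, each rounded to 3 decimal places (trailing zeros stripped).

Answer: -4 -25

Derivation:
Executing turtle program step by step:
Start: pos=(-4,-10), heading=270, pen down
FD 15: (-4,-10) -> (-4,-25) [heading=270, draw]
RT 90: heading 270 -> 180
LT 90: heading 180 -> 270
Final: pos=(-4,-25), heading=270, 1 segment(s) drawn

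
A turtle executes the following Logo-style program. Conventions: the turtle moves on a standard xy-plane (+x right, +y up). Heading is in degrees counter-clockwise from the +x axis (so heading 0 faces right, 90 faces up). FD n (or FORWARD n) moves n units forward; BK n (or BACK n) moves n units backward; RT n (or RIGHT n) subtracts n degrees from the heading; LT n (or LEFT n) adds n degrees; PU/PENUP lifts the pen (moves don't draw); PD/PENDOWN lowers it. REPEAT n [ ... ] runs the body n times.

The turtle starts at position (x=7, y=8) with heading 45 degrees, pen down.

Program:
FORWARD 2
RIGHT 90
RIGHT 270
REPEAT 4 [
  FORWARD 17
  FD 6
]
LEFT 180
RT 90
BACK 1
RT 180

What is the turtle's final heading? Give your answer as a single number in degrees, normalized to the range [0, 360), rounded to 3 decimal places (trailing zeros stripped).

Answer: 315

Derivation:
Executing turtle program step by step:
Start: pos=(7,8), heading=45, pen down
FD 2: (7,8) -> (8.414,9.414) [heading=45, draw]
RT 90: heading 45 -> 315
RT 270: heading 315 -> 45
REPEAT 4 [
  -- iteration 1/4 --
  FD 17: (8.414,9.414) -> (20.435,21.435) [heading=45, draw]
  FD 6: (20.435,21.435) -> (24.678,25.678) [heading=45, draw]
  -- iteration 2/4 --
  FD 17: (24.678,25.678) -> (36.698,37.698) [heading=45, draw]
  FD 6: (36.698,37.698) -> (40.941,41.941) [heading=45, draw]
  -- iteration 3/4 --
  FD 17: (40.941,41.941) -> (52.962,53.962) [heading=45, draw]
  FD 6: (52.962,53.962) -> (57.205,58.205) [heading=45, draw]
  -- iteration 4/4 --
  FD 17: (57.205,58.205) -> (69.225,70.225) [heading=45, draw]
  FD 6: (69.225,70.225) -> (73.468,74.468) [heading=45, draw]
]
LT 180: heading 45 -> 225
RT 90: heading 225 -> 135
BK 1: (73.468,74.468) -> (74.175,73.761) [heading=135, draw]
RT 180: heading 135 -> 315
Final: pos=(74.175,73.761), heading=315, 10 segment(s) drawn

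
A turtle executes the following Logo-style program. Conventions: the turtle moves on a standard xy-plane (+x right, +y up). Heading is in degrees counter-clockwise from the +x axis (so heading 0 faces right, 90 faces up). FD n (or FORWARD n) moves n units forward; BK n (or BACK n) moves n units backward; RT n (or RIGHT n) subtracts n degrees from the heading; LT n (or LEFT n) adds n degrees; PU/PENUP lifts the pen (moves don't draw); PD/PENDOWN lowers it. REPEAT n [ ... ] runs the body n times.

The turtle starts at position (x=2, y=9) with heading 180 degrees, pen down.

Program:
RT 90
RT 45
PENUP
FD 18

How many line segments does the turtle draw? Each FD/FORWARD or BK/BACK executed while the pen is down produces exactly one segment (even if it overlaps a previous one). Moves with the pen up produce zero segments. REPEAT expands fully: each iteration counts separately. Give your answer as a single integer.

Executing turtle program step by step:
Start: pos=(2,9), heading=180, pen down
RT 90: heading 180 -> 90
RT 45: heading 90 -> 45
PU: pen up
FD 18: (2,9) -> (14.728,21.728) [heading=45, move]
Final: pos=(14.728,21.728), heading=45, 0 segment(s) drawn
Segments drawn: 0

Answer: 0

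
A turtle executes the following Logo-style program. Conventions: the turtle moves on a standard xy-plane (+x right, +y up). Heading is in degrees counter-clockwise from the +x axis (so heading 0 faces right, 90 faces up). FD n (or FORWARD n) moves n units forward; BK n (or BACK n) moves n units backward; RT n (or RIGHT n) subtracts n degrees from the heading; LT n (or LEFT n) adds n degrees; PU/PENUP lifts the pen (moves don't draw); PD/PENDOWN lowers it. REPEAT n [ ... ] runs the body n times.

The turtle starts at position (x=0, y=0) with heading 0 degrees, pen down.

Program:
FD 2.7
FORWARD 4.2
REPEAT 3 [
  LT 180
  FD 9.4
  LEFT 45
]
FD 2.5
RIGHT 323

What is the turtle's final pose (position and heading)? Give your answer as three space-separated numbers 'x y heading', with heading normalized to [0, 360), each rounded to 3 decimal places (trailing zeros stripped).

Answer: 5.915 -4.521 352

Derivation:
Executing turtle program step by step:
Start: pos=(0,0), heading=0, pen down
FD 2.7: (0,0) -> (2.7,0) [heading=0, draw]
FD 4.2: (2.7,0) -> (6.9,0) [heading=0, draw]
REPEAT 3 [
  -- iteration 1/3 --
  LT 180: heading 0 -> 180
  FD 9.4: (6.9,0) -> (-2.5,0) [heading=180, draw]
  LT 45: heading 180 -> 225
  -- iteration 2/3 --
  LT 180: heading 225 -> 45
  FD 9.4: (-2.5,0) -> (4.147,6.647) [heading=45, draw]
  LT 45: heading 45 -> 90
  -- iteration 3/3 --
  LT 180: heading 90 -> 270
  FD 9.4: (4.147,6.647) -> (4.147,-2.753) [heading=270, draw]
  LT 45: heading 270 -> 315
]
FD 2.5: (4.147,-2.753) -> (5.915,-4.521) [heading=315, draw]
RT 323: heading 315 -> 352
Final: pos=(5.915,-4.521), heading=352, 6 segment(s) drawn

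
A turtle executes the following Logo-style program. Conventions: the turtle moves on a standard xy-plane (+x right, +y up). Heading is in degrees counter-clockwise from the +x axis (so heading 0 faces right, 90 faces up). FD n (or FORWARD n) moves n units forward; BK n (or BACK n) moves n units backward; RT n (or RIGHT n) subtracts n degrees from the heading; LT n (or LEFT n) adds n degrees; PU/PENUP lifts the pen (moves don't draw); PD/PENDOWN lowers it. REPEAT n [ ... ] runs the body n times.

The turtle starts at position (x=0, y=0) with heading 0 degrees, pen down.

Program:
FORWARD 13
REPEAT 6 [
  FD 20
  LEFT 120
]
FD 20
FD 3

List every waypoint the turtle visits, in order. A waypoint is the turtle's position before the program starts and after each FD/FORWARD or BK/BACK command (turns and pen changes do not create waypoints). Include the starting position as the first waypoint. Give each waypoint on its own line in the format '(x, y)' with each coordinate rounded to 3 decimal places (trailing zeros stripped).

Answer: (0, 0)
(13, 0)
(33, 0)
(23, 17.321)
(13, 0)
(33, 0)
(23, 17.321)
(13, 0)
(33, 0)
(36, 0)

Derivation:
Executing turtle program step by step:
Start: pos=(0,0), heading=0, pen down
FD 13: (0,0) -> (13,0) [heading=0, draw]
REPEAT 6 [
  -- iteration 1/6 --
  FD 20: (13,0) -> (33,0) [heading=0, draw]
  LT 120: heading 0 -> 120
  -- iteration 2/6 --
  FD 20: (33,0) -> (23,17.321) [heading=120, draw]
  LT 120: heading 120 -> 240
  -- iteration 3/6 --
  FD 20: (23,17.321) -> (13,0) [heading=240, draw]
  LT 120: heading 240 -> 0
  -- iteration 4/6 --
  FD 20: (13,0) -> (33,0) [heading=0, draw]
  LT 120: heading 0 -> 120
  -- iteration 5/6 --
  FD 20: (33,0) -> (23,17.321) [heading=120, draw]
  LT 120: heading 120 -> 240
  -- iteration 6/6 --
  FD 20: (23,17.321) -> (13,0) [heading=240, draw]
  LT 120: heading 240 -> 0
]
FD 20: (13,0) -> (33,0) [heading=0, draw]
FD 3: (33,0) -> (36,0) [heading=0, draw]
Final: pos=(36,0), heading=0, 9 segment(s) drawn
Waypoints (10 total):
(0, 0)
(13, 0)
(33, 0)
(23, 17.321)
(13, 0)
(33, 0)
(23, 17.321)
(13, 0)
(33, 0)
(36, 0)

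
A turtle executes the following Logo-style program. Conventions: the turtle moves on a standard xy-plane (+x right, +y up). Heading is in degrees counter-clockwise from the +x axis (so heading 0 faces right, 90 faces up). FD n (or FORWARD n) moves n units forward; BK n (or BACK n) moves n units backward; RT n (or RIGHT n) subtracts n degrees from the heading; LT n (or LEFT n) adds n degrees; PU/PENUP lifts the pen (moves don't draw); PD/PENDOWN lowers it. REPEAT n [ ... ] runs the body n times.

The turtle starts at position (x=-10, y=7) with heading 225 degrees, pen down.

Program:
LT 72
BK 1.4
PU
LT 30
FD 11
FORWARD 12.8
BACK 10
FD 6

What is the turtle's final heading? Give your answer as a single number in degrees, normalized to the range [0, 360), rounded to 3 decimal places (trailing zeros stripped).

Executing turtle program step by step:
Start: pos=(-10,7), heading=225, pen down
LT 72: heading 225 -> 297
BK 1.4: (-10,7) -> (-10.636,8.247) [heading=297, draw]
PU: pen up
LT 30: heading 297 -> 327
FD 11: (-10.636,8.247) -> (-1.41,2.256) [heading=327, move]
FD 12.8: (-1.41,2.256) -> (9.325,-4.715) [heading=327, move]
BK 10: (9.325,-4.715) -> (0.938,0.731) [heading=327, move]
FD 6: (0.938,0.731) -> (5.97,-2.536) [heading=327, move]
Final: pos=(5.97,-2.536), heading=327, 1 segment(s) drawn

Answer: 327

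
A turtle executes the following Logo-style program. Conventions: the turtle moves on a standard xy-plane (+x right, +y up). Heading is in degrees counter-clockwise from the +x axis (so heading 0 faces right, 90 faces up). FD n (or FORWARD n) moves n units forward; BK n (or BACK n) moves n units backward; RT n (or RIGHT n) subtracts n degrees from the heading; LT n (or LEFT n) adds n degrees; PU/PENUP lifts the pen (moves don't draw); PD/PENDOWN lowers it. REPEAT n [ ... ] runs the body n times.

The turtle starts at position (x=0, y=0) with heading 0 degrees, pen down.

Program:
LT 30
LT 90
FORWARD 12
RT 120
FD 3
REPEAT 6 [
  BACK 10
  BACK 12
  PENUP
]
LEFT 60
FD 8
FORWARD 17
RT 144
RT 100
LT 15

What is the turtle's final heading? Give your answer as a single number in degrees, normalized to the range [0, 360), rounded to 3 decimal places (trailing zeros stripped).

Answer: 191

Derivation:
Executing turtle program step by step:
Start: pos=(0,0), heading=0, pen down
LT 30: heading 0 -> 30
LT 90: heading 30 -> 120
FD 12: (0,0) -> (-6,10.392) [heading=120, draw]
RT 120: heading 120 -> 0
FD 3: (-6,10.392) -> (-3,10.392) [heading=0, draw]
REPEAT 6 [
  -- iteration 1/6 --
  BK 10: (-3,10.392) -> (-13,10.392) [heading=0, draw]
  BK 12: (-13,10.392) -> (-25,10.392) [heading=0, draw]
  PU: pen up
  -- iteration 2/6 --
  BK 10: (-25,10.392) -> (-35,10.392) [heading=0, move]
  BK 12: (-35,10.392) -> (-47,10.392) [heading=0, move]
  PU: pen up
  -- iteration 3/6 --
  BK 10: (-47,10.392) -> (-57,10.392) [heading=0, move]
  BK 12: (-57,10.392) -> (-69,10.392) [heading=0, move]
  PU: pen up
  -- iteration 4/6 --
  BK 10: (-69,10.392) -> (-79,10.392) [heading=0, move]
  BK 12: (-79,10.392) -> (-91,10.392) [heading=0, move]
  PU: pen up
  -- iteration 5/6 --
  BK 10: (-91,10.392) -> (-101,10.392) [heading=0, move]
  BK 12: (-101,10.392) -> (-113,10.392) [heading=0, move]
  PU: pen up
  -- iteration 6/6 --
  BK 10: (-113,10.392) -> (-123,10.392) [heading=0, move]
  BK 12: (-123,10.392) -> (-135,10.392) [heading=0, move]
  PU: pen up
]
LT 60: heading 0 -> 60
FD 8: (-135,10.392) -> (-131,17.321) [heading=60, move]
FD 17: (-131,17.321) -> (-122.5,32.043) [heading=60, move]
RT 144: heading 60 -> 276
RT 100: heading 276 -> 176
LT 15: heading 176 -> 191
Final: pos=(-122.5,32.043), heading=191, 4 segment(s) drawn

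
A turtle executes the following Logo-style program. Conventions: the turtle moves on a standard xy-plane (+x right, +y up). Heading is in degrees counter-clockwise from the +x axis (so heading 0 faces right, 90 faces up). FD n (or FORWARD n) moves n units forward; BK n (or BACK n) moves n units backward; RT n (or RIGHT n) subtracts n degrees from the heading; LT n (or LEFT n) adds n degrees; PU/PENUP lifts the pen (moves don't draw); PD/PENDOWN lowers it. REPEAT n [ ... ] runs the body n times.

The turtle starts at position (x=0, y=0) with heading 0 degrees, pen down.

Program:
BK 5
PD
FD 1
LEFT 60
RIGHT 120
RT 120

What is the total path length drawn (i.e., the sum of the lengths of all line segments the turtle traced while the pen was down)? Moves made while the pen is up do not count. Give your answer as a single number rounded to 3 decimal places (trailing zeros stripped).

Executing turtle program step by step:
Start: pos=(0,0), heading=0, pen down
BK 5: (0,0) -> (-5,0) [heading=0, draw]
PD: pen down
FD 1: (-5,0) -> (-4,0) [heading=0, draw]
LT 60: heading 0 -> 60
RT 120: heading 60 -> 300
RT 120: heading 300 -> 180
Final: pos=(-4,0), heading=180, 2 segment(s) drawn

Segment lengths:
  seg 1: (0,0) -> (-5,0), length = 5
  seg 2: (-5,0) -> (-4,0), length = 1
Total = 6

Answer: 6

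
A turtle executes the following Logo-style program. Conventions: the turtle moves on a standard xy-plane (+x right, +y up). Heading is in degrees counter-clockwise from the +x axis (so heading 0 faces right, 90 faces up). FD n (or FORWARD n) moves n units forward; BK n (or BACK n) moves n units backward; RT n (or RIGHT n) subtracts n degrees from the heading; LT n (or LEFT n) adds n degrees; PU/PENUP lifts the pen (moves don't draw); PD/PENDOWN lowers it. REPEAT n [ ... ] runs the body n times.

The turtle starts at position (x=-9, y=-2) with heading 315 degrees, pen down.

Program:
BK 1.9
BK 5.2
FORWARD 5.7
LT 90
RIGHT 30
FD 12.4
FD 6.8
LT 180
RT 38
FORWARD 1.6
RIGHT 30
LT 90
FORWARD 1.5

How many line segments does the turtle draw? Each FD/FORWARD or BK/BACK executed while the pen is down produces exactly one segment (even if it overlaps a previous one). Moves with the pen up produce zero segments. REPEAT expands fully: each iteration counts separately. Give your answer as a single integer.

Answer: 7

Derivation:
Executing turtle program step by step:
Start: pos=(-9,-2), heading=315, pen down
BK 1.9: (-9,-2) -> (-10.344,-0.656) [heading=315, draw]
BK 5.2: (-10.344,-0.656) -> (-14.02,3.02) [heading=315, draw]
FD 5.7: (-14.02,3.02) -> (-9.99,-1.01) [heading=315, draw]
LT 90: heading 315 -> 45
RT 30: heading 45 -> 15
FD 12.4: (-9.99,-1.01) -> (1.988,2.199) [heading=15, draw]
FD 6.8: (1.988,2.199) -> (8.556,3.959) [heading=15, draw]
LT 180: heading 15 -> 195
RT 38: heading 195 -> 157
FD 1.6: (8.556,3.959) -> (7.083,4.584) [heading=157, draw]
RT 30: heading 157 -> 127
LT 90: heading 127 -> 217
FD 1.5: (7.083,4.584) -> (5.885,3.682) [heading=217, draw]
Final: pos=(5.885,3.682), heading=217, 7 segment(s) drawn
Segments drawn: 7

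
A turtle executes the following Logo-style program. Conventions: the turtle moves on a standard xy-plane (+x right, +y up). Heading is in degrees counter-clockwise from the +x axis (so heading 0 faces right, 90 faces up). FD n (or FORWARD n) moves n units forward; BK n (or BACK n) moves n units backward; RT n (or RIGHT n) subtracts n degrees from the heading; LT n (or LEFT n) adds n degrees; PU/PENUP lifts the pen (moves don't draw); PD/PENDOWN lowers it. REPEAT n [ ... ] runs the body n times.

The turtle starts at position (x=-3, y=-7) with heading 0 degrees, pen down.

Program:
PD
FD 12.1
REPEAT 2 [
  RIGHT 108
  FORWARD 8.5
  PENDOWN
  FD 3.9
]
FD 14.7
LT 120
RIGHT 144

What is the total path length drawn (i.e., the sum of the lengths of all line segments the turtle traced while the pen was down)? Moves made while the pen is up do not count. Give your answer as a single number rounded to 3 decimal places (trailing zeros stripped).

Answer: 51.6

Derivation:
Executing turtle program step by step:
Start: pos=(-3,-7), heading=0, pen down
PD: pen down
FD 12.1: (-3,-7) -> (9.1,-7) [heading=0, draw]
REPEAT 2 [
  -- iteration 1/2 --
  RT 108: heading 0 -> 252
  FD 8.5: (9.1,-7) -> (6.473,-15.084) [heading=252, draw]
  PD: pen down
  FD 3.9: (6.473,-15.084) -> (5.268,-18.793) [heading=252, draw]
  -- iteration 2/2 --
  RT 108: heading 252 -> 144
  FD 8.5: (5.268,-18.793) -> (-1.608,-13.797) [heading=144, draw]
  PD: pen down
  FD 3.9: (-1.608,-13.797) -> (-4.764,-11.505) [heading=144, draw]
]
FD 14.7: (-4.764,-11.505) -> (-16.656,-2.864) [heading=144, draw]
LT 120: heading 144 -> 264
RT 144: heading 264 -> 120
Final: pos=(-16.656,-2.864), heading=120, 6 segment(s) drawn

Segment lengths:
  seg 1: (-3,-7) -> (9.1,-7), length = 12.1
  seg 2: (9.1,-7) -> (6.473,-15.084), length = 8.5
  seg 3: (6.473,-15.084) -> (5.268,-18.793), length = 3.9
  seg 4: (5.268,-18.793) -> (-1.608,-13.797), length = 8.5
  seg 5: (-1.608,-13.797) -> (-4.764,-11.505), length = 3.9
  seg 6: (-4.764,-11.505) -> (-16.656,-2.864), length = 14.7
Total = 51.6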